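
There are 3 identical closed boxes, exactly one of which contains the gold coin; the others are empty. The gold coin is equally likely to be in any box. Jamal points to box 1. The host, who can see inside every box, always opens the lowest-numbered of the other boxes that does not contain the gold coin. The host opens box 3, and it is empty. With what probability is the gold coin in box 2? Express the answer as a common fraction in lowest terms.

1

Consider each possible location of the gold coin in turn.
If it is in box 1 (prior 1/3): the host would have opened box 2 instead, probability 0; weight (1/3)·0 = 0.
If it is in box 2 (prior 1/3): box 3 is the lowest-numbered option available, probability 1; weight (1/3)·1 = 1/3.
If it is in box 3 (prior 1/3): the host opened box 3, so this case is ruled out; weight (1/3)·0 = 0.
The weights sum to 1/3.
So P(the gold coin in box 2 | the host opened box 3) = (1/3) / (1/3) = 1.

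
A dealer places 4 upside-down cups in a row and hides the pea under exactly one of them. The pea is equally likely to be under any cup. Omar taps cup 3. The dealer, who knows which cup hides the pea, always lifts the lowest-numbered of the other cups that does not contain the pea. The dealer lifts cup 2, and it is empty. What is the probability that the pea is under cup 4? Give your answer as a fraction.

0

Condition on the true location of the pea.
If it is under cup 1 (prior 1/4): cup 2 is the lowest-numbered option available, probability 1; weight (1/4)·1 = 1/4.
If it is under cup 2 (prior 1/4): the dealer opened cup 2, so this case is ruled out; weight (1/4)·0 = 0.
If it is under either of cups 3 and 4 (prior 1/4 each): the dealer would have opened cup 1 instead, probability 0; weight (1/4)·0 = 0 each.
The weights sum to 1/4.
So P(the pea under cup 4 | the dealer opened cup 2) = 0 / (1/4) = 0.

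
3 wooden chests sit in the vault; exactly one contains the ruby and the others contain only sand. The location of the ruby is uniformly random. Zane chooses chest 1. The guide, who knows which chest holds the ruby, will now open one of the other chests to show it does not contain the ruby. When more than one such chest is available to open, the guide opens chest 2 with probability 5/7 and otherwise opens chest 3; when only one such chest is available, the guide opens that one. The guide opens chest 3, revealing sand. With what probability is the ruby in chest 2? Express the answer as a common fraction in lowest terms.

7/9

Condition on the true location of the ruby.
If it is in chest 1 (prior 1/3): chest 2 is available but not opened, probability 2/7; weight (1/3)·(2/7) = 2/21.
If it is in chest 2 (prior 1/3): only chest 3 is available, probability 1; weight (1/3)·1 = 1/3.
If it is in chest 3 (prior 1/3): the guide opened chest 3, so this case is ruled out; weight (1/3)·0 = 0.
The weights sum to 3/7.
So P(the ruby in chest 2 | the guide opened chest 3) = (1/3) / (3/7) = 7/9.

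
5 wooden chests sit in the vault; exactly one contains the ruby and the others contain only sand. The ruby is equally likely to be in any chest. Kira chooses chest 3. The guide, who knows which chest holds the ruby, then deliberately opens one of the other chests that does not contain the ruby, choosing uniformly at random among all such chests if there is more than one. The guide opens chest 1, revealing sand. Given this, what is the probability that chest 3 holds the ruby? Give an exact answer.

Condition on the true location of the ruby.
If it is in chest 1 (prior 1/5): the guide opened chest 1, so this case is ruled out; weight (1/5)·0 = 0.
If it is in any of chests 2, 4, and 5 (prior 1/5 each): the guide has 3 equally likely choices, so probability 1/3; weight (1/5)·(1/3) = 1/15 each.
If it is in chest 3 (prior 1/5): the guide has 4 equally likely choices, so probability 1/4; weight (1/5)·(1/4) = 1/20.
The weights sum to 1/4.
So P(the ruby in chest 3 | the guide opened chest 1) = (1/20) / (1/4) = 1/5.

1/5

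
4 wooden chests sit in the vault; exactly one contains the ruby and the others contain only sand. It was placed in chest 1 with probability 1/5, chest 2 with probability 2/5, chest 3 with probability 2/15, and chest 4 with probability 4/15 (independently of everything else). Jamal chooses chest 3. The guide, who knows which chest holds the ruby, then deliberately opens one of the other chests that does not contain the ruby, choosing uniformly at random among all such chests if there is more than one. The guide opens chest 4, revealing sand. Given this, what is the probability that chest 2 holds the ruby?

18/31

Consider each possible location of the ruby in turn.
If it is in chest 1 (prior 1/5): the guide has 2 equally likely choices, so probability 1/2; weight (1/5)·(1/2) = 1/10.
If it is in chest 2 (prior 2/5): the guide has 2 equally likely choices, so probability 1/2; weight (2/5)·(1/2) = 1/5.
If it is in chest 3 (prior 2/15): the guide has 3 equally likely choices, so probability 1/3; weight (2/15)·(1/3) = 2/45.
If it is in chest 4 (prior 4/15): the guide opened chest 4, so this case is ruled out; weight (4/15)·0 = 0.
The weights sum to 31/90.
So P(the ruby in chest 2 | the guide opened chest 4) = (1/5) / (31/90) = 18/31.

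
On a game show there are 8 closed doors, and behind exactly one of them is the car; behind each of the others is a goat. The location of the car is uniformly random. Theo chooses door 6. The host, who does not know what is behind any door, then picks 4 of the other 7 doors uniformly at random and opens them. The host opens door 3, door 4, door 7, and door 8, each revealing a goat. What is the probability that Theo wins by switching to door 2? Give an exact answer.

1/4

Because the host chose which doors to open without knowing where the car is, the choice is independent of the prize location. Learning that none of the 4 opened doors holds the car simply rules out those 4 locations and leaves the remaining 4 doors still equally likely by symmetry.
So P(the car behind door 2) = 1/4.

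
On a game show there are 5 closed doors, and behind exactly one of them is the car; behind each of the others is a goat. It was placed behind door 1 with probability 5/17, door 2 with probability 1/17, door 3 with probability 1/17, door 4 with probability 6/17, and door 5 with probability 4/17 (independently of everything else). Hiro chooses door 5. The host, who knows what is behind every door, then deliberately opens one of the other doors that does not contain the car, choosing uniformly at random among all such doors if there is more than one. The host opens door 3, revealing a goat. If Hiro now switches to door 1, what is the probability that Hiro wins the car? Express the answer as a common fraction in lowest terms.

Apply Bayes' rule, conditioning on where the car actually is.
If it is behind door 1 (prior 5/17): the host has 3 equally likely choices, so probability 1/3; weight (5/17)·(1/3) = 5/51.
If it is behind door 2 (prior 1/17): the host has 3 equally likely choices, so probability 1/3; weight (1/17)·(1/3) = 1/51.
If it is behind door 3 (prior 1/17): the host opened door 3, so this case is ruled out; weight (1/17)·0 = 0.
If it is behind door 4 (prior 6/17): the host has 3 equally likely choices, so probability 1/3; weight (6/17)·(1/3) = 2/17.
If it is behind door 5 (prior 4/17): the host has 4 equally likely choices, so probability 1/4; weight (4/17)·(1/4) = 1/17.
The weights sum to 5/17.
So P(the car behind door 1 | the host opened door 3) = (5/51) / (5/17) = 1/3.

1/3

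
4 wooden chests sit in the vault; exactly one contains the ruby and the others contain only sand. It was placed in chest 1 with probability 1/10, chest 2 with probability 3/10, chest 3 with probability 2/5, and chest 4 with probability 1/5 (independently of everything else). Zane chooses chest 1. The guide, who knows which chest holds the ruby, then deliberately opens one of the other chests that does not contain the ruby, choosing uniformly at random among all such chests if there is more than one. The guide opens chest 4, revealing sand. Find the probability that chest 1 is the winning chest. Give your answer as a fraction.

Condition on the true location of the ruby.
If it is in chest 1 (prior 1/10): the guide has 3 equally likely choices, so probability 1/3; weight (1/10)·(1/3) = 1/30.
If it is in chest 2 (prior 3/10): the guide has 2 equally likely choices, so probability 1/2; weight (3/10)·(1/2) = 3/20.
If it is in chest 3 (prior 2/5): the guide has 2 equally likely choices, so probability 1/2; weight (2/5)·(1/2) = 1/5.
If it is in chest 4 (prior 1/5): the guide opened chest 4, so this case is ruled out; weight (1/5)·0 = 0.
The weights sum to 23/60.
So P(the ruby in chest 1 | the guide opened chest 4) = (1/30) / (23/60) = 2/23.

2/23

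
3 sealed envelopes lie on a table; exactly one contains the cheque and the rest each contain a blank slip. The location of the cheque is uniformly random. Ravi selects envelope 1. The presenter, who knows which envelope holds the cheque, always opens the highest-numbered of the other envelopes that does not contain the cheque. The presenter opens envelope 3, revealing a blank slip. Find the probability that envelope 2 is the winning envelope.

Apply Bayes' rule, conditioning on where the cheque actually is.
If it is in either of envelopes 1 and 2 (prior 1/3 each): envelope 3 is the highest-numbered option available, probability 1; weight (1/3)·1 = 1/3 each.
If it is in envelope 3 (prior 1/3): the presenter opened envelope 3, so this case is ruled out; weight (1/3)·0 = 0.
The weights sum to 2/3.
So P(the cheque in envelope 2 | the presenter opened envelope 3) = (1/3) / (2/3) = 1/2.

1/2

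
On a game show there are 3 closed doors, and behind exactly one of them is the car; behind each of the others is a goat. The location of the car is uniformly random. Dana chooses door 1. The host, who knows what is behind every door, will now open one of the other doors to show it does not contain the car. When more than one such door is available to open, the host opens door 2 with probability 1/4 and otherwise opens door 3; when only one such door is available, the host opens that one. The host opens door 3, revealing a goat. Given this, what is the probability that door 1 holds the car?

Condition on the true location of the car.
If it is behind door 1 (prior 1/3): door 2 is available but not opened, probability 3/4; weight (1/3)·(3/4) = 1/4.
If it is behind door 2 (prior 1/3): only door 3 is available, probability 1; weight (1/3)·1 = 1/3.
If it is behind door 3 (prior 1/3): the host opened door 3, so this case is ruled out; weight (1/3)·0 = 0.
The weights sum to 7/12.
So P(the car behind door 1 | the host opened door 3) = (1/4) / (7/12) = 3/7.

3/7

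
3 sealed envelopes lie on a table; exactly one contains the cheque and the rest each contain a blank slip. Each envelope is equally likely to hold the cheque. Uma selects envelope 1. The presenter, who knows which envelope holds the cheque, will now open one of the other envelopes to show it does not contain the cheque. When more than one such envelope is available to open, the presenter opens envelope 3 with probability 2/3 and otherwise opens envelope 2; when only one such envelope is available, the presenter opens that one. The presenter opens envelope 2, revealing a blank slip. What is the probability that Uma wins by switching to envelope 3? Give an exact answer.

Apply Bayes' rule, conditioning on where the cheque actually is.
If it is in envelope 1 (prior 1/3): envelope 3 is available but not opened, probability 1/3; weight (1/3)·(1/3) = 1/9.
If it is in envelope 2 (prior 1/3): the presenter opened envelope 2, so this case is ruled out; weight (1/3)·0 = 0.
If it is in envelope 3 (prior 1/3): only envelope 2 is available, probability 1; weight (1/3)·1 = 1/3.
The weights sum to 4/9.
So P(the cheque in envelope 3 | the presenter opened envelope 2) = (1/3) / (4/9) = 3/4.

3/4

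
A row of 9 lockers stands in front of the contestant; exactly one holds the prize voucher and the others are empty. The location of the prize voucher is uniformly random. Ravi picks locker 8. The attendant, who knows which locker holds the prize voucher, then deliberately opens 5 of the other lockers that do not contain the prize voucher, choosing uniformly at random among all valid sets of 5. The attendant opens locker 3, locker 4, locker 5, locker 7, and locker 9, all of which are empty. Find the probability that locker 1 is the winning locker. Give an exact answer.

Apply Bayes' rule, conditioning on where the prize voucher actually is.
If it is in any of lockers 1, 2, and 6 (prior 1/9 each): the attendant has 21 equally likely choices, so probability 1/21; weight (1/9)·(1/21) = 1/189 each.
If it is in any of lockers 3, 4, 5, 7, and 9 (prior 1/9 each): that locker was opened and seen not to hold the prize — ruled out; weight (1/9)·0 = 0 each.
If it is in locker 8 (prior 1/9): the attendant has 56 equally likely choices, so probability 1/56; weight (1/9)·(1/56) = 1/504.
The weights sum to 1/56.
So P(the prize voucher in locker 1 | the attendant opened locker 3, locker 4, locker 5, locker 7, and locker 9) = (1/189) / (1/56) = 8/27.

8/27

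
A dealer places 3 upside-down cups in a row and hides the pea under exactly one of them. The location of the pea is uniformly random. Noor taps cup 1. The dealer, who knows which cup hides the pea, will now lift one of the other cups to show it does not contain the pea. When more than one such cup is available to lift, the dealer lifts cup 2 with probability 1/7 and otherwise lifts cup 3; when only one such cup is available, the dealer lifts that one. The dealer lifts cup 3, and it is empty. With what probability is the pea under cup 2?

7/13

Apply Bayes' rule, conditioning on where the pea actually is.
If it is under cup 1 (prior 1/3): cup 2 is available but not opened, probability 6/7; weight (1/3)·(6/7) = 2/7.
If it is under cup 2 (prior 1/3): only cup 3 is available, probability 1; weight (1/3)·1 = 1/3.
If it is under cup 3 (prior 1/3): the dealer opened cup 3, so this case is ruled out; weight (1/3)·0 = 0.
The weights sum to 13/21.
So P(the pea under cup 2 | the dealer opened cup 3) = (1/3) / (13/21) = 7/13.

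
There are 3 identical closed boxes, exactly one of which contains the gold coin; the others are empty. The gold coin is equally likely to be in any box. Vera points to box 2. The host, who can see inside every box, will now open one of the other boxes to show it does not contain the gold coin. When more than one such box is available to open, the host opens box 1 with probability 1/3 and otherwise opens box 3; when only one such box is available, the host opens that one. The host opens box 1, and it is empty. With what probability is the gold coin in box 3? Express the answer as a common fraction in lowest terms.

Apply Bayes' rule, conditioning on where the gold coin actually is.
If it is in box 1 (prior 1/3): the host opened box 1, so this case is ruled out; weight (1/3)·0 = 0.
If it is in box 2 (prior 1/3): box 1 is available, opened with probability 1/3; weight (1/3)·(1/3) = 1/9.
If it is in box 3 (prior 1/3): only box 1 is available, probability 1; weight (1/3)·1 = 1/3.
The weights sum to 4/9.
So P(the gold coin in box 3 | the host opened box 1) = (1/3) / (4/9) = 3/4.

3/4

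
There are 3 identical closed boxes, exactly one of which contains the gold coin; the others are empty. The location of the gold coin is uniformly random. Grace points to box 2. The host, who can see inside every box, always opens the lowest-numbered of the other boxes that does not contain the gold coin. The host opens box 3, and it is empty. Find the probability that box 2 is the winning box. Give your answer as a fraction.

Apply Bayes' rule, conditioning on where the gold coin actually is.
If it is in box 1 (prior 1/3): box 3 is the lowest-numbered option available, probability 1; weight (1/3)·1 = 1/3.
If it is in box 2 (prior 1/3): the host would have opened box 1 instead, probability 0; weight (1/3)·0 = 0.
If it is in box 3 (prior 1/3): the host opened box 3, so this case is ruled out; weight (1/3)·0 = 0.
The weights sum to 1/3.
So P(the gold coin in box 2 | the host opened box 3) = 0 / (1/3) = 0.

0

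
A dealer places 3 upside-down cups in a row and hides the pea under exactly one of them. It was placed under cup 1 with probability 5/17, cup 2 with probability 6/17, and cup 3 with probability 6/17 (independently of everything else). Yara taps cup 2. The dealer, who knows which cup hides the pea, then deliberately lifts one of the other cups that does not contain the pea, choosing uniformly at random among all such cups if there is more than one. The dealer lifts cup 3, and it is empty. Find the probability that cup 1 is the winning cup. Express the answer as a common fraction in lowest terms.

Consider each possible location of the pea in turn.
If it is under cup 1 (prior 5/17): the dealer has no choice, probability 1; weight (5/17)·1 = 5/17.
If it is under cup 2 (prior 6/17): the dealer has 2 equally likely choices, so probability 1/2; weight (6/17)·(1/2) = 3/17.
If it is under cup 3 (prior 6/17): the dealer opened cup 3, so this case is ruled out; weight (6/17)·0 = 0.
The weights sum to 8/17.
So P(the pea under cup 1 | the dealer opened cup 3) = (5/17) / (8/17) = 5/8.

5/8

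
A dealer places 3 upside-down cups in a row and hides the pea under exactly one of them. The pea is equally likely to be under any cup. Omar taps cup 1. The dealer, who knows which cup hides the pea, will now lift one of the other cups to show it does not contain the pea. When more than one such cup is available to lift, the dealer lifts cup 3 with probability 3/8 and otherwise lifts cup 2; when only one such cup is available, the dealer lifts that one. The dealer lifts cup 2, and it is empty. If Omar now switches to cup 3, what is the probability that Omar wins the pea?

8/13

Apply Bayes' rule, conditioning on where the pea actually is.
If it is under cup 1 (prior 1/3): cup 3 is available but not opened, probability 5/8; weight (1/3)·(5/8) = 5/24.
If it is under cup 2 (prior 1/3): the dealer opened cup 2, so this case is ruled out; weight (1/3)·0 = 0.
If it is under cup 3 (prior 1/3): only cup 2 is available, probability 1; weight (1/3)·1 = 1/3.
The weights sum to 13/24.
So P(the pea under cup 3 | the dealer opened cup 2) = (1/3) / (13/24) = 8/13.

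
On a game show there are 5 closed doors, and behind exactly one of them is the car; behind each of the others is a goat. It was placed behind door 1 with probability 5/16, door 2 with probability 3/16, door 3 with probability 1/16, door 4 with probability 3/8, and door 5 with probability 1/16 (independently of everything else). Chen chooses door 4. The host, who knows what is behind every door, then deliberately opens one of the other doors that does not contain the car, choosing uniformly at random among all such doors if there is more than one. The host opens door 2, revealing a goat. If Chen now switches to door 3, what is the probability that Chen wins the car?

2/23

Consider each possible location of the car in turn.
If it is behind door 1 (prior 5/16): the host has 3 equally likely choices, so probability 1/3; weight (5/16)·(1/3) = 5/48.
If it is behind door 2 (prior 3/16): the host opened door 2, so this case is ruled out; weight (3/16)·0 = 0.
If it is behind either of doors 3 and 5 (prior 1/16 each): the host has 3 equally likely choices, so probability 1/3; weight (1/16)·(1/3) = 1/48 each.
If it is behind door 4 (prior 3/8): the host has 4 equally likely choices, so probability 1/4; weight (3/8)·(1/4) = 3/32.
The weights sum to 23/96.
So P(the car behind door 3 | the host opened door 2) = (1/48) / (23/96) = 2/23.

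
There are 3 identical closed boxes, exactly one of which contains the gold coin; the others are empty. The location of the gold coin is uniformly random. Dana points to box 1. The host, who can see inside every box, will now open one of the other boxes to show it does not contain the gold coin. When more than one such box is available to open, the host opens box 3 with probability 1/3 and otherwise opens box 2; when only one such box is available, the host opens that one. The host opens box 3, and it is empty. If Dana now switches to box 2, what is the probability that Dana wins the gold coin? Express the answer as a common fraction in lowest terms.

3/4

Consider each possible location of the gold coin in turn.
If it is in box 1 (prior 1/3): box 3 is available, opened with probability 1/3; weight (1/3)·(1/3) = 1/9.
If it is in box 2 (prior 1/3): only box 3 is available, probability 1; weight (1/3)·1 = 1/3.
If it is in box 3 (prior 1/3): the host opened box 3, so this case is ruled out; weight (1/3)·0 = 0.
The weights sum to 4/9.
So P(the gold coin in box 2 | the host opened box 3) = (1/3) / (4/9) = 3/4.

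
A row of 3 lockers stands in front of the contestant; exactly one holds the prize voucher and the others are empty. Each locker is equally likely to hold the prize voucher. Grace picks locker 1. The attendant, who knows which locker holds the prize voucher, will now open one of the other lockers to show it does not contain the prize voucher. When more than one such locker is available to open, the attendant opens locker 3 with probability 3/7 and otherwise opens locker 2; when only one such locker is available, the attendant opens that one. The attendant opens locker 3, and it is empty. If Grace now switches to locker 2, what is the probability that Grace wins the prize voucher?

Apply Bayes' rule, conditioning on where the prize voucher actually is.
If it is in locker 1 (prior 1/3): locker 3 is available, opened with probability 3/7; weight (1/3)·(3/7) = 1/7.
If it is in locker 2 (prior 1/3): only locker 3 is available, probability 1; weight (1/3)·1 = 1/3.
If it is in locker 3 (prior 1/3): the attendant opened locker 3, so this case is ruled out; weight (1/3)·0 = 0.
The weights sum to 10/21.
So P(the prize voucher in locker 2 | the attendant opened locker 3) = (1/3) / (10/21) = 7/10.

7/10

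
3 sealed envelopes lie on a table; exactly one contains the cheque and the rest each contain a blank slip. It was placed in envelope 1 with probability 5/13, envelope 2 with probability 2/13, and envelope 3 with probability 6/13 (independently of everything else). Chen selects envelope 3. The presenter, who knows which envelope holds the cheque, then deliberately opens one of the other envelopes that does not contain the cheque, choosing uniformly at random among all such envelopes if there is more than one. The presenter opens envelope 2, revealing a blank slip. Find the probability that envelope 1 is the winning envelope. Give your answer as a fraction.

5/8

Condition on the true location of the cheque.
If it is in envelope 1 (prior 5/13): the presenter has no choice, probability 1; weight (5/13)·1 = 5/13.
If it is in envelope 2 (prior 2/13): the presenter opened envelope 2, so this case is ruled out; weight (2/13)·0 = 0.
If it is in envelope 3 (prior 6/13): the presenter has 2 equally likely choices, so probability 1/2; weight (6/13)·(1/2) = 3/13.
The weights sum to 8/13.
So P(the cheque in envelope 1 | the presenter opened envelope 2) = (5/13) / (8/13) = 5/8.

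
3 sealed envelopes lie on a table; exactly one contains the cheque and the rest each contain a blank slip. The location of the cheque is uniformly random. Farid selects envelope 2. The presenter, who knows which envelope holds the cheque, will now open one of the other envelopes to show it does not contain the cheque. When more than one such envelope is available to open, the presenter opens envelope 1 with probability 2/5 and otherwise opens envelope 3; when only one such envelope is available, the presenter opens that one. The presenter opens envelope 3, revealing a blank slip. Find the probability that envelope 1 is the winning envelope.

5/8

Apply Bayes' rule, conditioning on where the cheque actually is.
If it is in envelope 1 (prior 1/3): only envelope 3 is available, probability 1; weight (1/3)·1 = 1/3.
If it is in envelope 2 (prior 1/3): envelope 1 is available but not opened, probability 3/5; weight (1/3)·(3/5) = 1/5.
If it is in envelope 3 (prior 1/3): the presenter opened envelope 3, so this case is ruled out; weight (1/3)·0 = 0.
The weights sum to 8/15.
So P(the cheque in envelope 1 | the presenter opened envelope 3) = (1/3) / (8/15) = 5/8.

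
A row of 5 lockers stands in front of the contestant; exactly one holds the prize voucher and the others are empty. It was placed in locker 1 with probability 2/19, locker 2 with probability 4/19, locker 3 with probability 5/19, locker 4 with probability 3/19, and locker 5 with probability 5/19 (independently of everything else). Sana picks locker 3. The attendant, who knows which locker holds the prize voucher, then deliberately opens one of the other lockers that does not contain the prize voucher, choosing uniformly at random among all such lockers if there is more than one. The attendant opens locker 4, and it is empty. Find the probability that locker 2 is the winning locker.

16/59

Consider each possible location of the prize voucher in turn.
If it is in locker 1 (prior 2/19): the attendant has 3 equally likely choices, so probability 1/3; weight (2/19)·(1/3) = 2/57.
If it is in locker 2 (prior 4/19): the attendant has 3 equally likely choices, so probability 1/3; weight (4/19)·(1/3) = 4/57.
If it is in locker 3 (prior 5/19): the attendant has 4 equally likely choices, so probability 1/4; weight (5/19)·(1/4) = 5/76.
If it is in locker 4 (prior 3/19): the attendant opened locker 4, so this case is ruled out; weight (3/19)·0 = 0.
If it is in locker 5 (prior 5/19): the attendant has 3 equally likely choices, so probability 1/3; weight (5/19)·(1/3) = 5/57.
The weights sum to 59/228.
So P(the prize voucher in locker 2 | the attendant opened locker 4) = (4/57) / (59/228) = 16/59.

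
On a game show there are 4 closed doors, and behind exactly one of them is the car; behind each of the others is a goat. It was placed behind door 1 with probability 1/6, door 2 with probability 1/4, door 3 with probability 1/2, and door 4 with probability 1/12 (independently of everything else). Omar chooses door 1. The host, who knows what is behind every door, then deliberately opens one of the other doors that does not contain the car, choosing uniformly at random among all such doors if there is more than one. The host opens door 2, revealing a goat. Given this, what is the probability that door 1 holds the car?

Apply Bayes' rule, conditioning on where the car actually is.
If it is behind door 1 (prior 1/6): the host has 3 equally likely choices, so probability 1/3; weight (1/6)·(1/3) = 1/18.
If it is behind door 2 (prior 1/4): the host opened door 2, so this case is ruled out; weight (1/4)·0 = 0.
If it is behind door 3 (prior 1/2): the host has 2 equally likely choices, so probability 1/2; weight (1/2)·(1/2) = 1/4.
If it is behind door 4 (prior 1/12): the host has 2 equally likely choices, so probability 1/2; weight (1/12)·(1/2) = 1/24.
The weights sum to 25/72.
So P(the car behind door 1 | the host opened door 2) = (1/18) / (25/72) = 4/25.

4/25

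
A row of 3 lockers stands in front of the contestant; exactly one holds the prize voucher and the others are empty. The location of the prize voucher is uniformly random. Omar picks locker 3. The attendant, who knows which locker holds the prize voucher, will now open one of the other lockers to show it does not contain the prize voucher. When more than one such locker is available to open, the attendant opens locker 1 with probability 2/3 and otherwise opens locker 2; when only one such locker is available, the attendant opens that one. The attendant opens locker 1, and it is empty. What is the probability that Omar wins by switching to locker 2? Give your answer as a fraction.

3/5

Apply Bayes' rule, conditioning on where the prize voucher actually is.
If it is in locker 1 (prior 1/3): the attendant opened locker 1, so this case is ruled out; weight (1/3)·0 = 0.
If it is in locker 2 (prior 1/3): only locker 1 is available, probability 1; weight (1/3)·1 = 1/3.
If it is in locker 3 (prior 1/3): locker 1 is available, opened with probability 2/3; weight (1/3)·(2/3) = 2/9.
The weights sum to 5/9.
So P(the prize voucher in locker 2 | the attendant opened locker 1) = (1/3) / (5/9) = 3/5.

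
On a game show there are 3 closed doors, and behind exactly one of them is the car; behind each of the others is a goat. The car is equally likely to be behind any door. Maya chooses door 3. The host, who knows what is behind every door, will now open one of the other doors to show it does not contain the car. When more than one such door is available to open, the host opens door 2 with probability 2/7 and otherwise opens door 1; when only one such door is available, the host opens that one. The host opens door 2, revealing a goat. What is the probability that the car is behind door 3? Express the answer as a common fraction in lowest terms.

Condition on the true location of the car.
If it is behind door 1 (prior 1/3): only door 2 is available, probability 1; weight (1/3)·1 = 1/3.
If it is behind door 2 (prior 1/3): the host opened door 2, so this case is ruled out; weight (1/3)·0 = 0.
If it is behind door 3 (prior 1/3): door 2 is available, opened with probability 2/7; weight (1/3)·(2/7) = 2/21.
The weights sum to 3/7.
So P(the car behind door 3 | the host opened door 2) = (2/21) / (3/7) = 2/9.

2/9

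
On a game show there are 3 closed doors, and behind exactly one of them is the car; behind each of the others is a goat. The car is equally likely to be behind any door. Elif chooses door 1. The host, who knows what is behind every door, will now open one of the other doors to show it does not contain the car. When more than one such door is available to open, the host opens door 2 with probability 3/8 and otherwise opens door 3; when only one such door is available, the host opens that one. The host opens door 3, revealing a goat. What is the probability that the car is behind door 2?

Condition on the true location of the car.
If it is behind door 1 (prior 1/3): door 2 is available but not opened, probability 5/8; weight (1/3)·(5/8) = 5/24.
If it is behind door 2 (prior 1/3): only door 3 is available, probability 1; weight (1/3)·1 = 1/3.
If it is behind door 3 (prior 1/3): the host opened door 3, so this case is ruled out; weight (1/3)·0 = 0.
The weights sum to 13/24.
So P(the car behind door 2 | the host opened door 3) = (1/3) / (13/24) = 8/13.

8/13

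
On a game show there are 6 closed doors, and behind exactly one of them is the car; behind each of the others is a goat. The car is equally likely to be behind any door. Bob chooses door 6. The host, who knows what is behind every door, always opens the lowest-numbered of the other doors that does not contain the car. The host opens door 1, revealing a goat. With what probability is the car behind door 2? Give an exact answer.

1/5

Apply Bayes' rule, conditioning on where the car actually is.
If it is behind door 1 (prior 1/6): the host opened door 1, so this case is ruled out; weight (1/6)·0 = 0.
If it is behind any of doors 2, 3, 4, 5, and 6 (prior 1/6 each): door 1 is the lowest-numbered option available, probability 1; weight (1/6)·1 = 1/6 each.
The weights sum to 5/6.
So P(the car behind door 2 | the host opened door 1) = (1/6) / (5/6) = 1/5.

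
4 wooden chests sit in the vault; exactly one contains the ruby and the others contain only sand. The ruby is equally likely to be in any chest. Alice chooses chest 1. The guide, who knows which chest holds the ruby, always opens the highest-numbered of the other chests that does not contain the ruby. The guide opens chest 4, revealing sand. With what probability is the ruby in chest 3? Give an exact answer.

1/3

Condition on the true location of the ruby.
If it is in any of chests 1, 2, and 3 (prior 1/4 each): chest 4 is the highest-numbered option available, probability 1; weight (1/4)·1 = 1/4 each.
If it is in chest 4 (prior 1/4): the guide opened chest 4, so this case is ruled out; weight (1/4)·0 = 0.
The weights sum to 3/4.
So P(the ruby in chest 3 | the guide opened chest 4) = (1/4) / (3/4) = 1/3.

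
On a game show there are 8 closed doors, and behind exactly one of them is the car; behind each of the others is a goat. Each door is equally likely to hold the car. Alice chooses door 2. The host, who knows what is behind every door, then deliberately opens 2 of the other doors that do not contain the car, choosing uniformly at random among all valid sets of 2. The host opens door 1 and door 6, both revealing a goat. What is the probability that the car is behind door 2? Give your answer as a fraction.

Condition on the true location of the car.
If it is behind either of doors 1 and 6 (prior 1/8 each): that door was opened and seen not to hold the prize — ruled out; weight (1/8)·0 = 0 each.
If it is behind door 2 (prior 1/8): the host has 21 equally likely choices, so probability 1/21; weight (1/8)·(1/21) = 1/168.
If it is behind any of doors 3, 4, 5, 7, and 8 (prior 1/8 each): the host has 15 equally likely choices, so probability 1/15; weight (1/8)·(1/15) = 1/120 each.
The weights sum to 1/21.
So P(the car behind door 2 | the host opened door 1 and door 6) = (1/168) / (1/21) = 1/8.

1/8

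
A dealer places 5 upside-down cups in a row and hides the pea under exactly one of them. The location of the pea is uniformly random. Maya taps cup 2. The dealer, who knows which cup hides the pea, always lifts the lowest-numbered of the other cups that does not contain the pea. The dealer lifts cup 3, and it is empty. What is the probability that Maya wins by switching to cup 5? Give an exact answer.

0

Consider each possible location of the pea in turn.
If it is under cup 1 (prior 1/5): cup 3 is the lowest-numbered option available, probability 1; weight (1/5)·1 = 1/5.
If it is under any of cups 2, 4, and 5 (prior 1/5 each): the dealer would have opened cup 1 instead, probability 0; weight (1/5)·0 = 0 each.
If it is under cup 3 (prior 1/5): the dealer opened cup 3, so this case is ruled out; weight (1/5)·0 = 0.
The weights sum to 1/5.
So P(the pea under cup 5 | the dealer opened cup 3) = 0 / (1/5) = 0.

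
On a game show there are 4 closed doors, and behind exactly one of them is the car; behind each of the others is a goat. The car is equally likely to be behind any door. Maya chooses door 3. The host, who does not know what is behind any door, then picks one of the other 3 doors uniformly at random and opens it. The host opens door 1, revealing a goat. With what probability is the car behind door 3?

1/3

Apply Bayes' rule, conditioning on where the car actually is.
If it is behind door 1 (prior 1/4): the host opened door 1, so this case is ruled out; weight (1/4)·0 = 0.
If it is behind any of doors 2, 3, and 4 (prior 1/4 each): the host picks door 1 with probability 1/3 regardless, and it is not the prize; weight (1/4)·(1/3) = 1/12 each.
The weights sum to 1/4.
So P(the car behind door 3 | the host opened door 1) = (1/12) / (1/4) = 1/3.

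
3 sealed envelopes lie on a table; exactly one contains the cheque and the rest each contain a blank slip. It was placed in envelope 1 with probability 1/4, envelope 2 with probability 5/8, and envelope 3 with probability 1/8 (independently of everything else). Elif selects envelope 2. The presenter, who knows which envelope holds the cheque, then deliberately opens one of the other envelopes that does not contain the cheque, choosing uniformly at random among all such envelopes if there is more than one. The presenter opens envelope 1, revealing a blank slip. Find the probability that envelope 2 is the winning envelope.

Apply Bayes' rule, conditioning on where the cheque actually is.
If it is in envelope 1 (prior 1/4): the presenter opened envelope 1, so this case is ruled out; weight (1/4)·0 = 0.
If it is in envelope 2 (prior 5/8): the presenter has 2 equally likely choices, so probability 1/2; weight (5/8)·(1/2) = 5/16.
If it is in envelope 3 (prior 1/8): the presenter has no choice, probability 1; weight (1/8)·1 = 1/8.
The weights sum to 7/16.
So P(the cheque in envelope 2 | the presenter opened envelope 1) = (5/16) / (7/16) = 5/7.

5/7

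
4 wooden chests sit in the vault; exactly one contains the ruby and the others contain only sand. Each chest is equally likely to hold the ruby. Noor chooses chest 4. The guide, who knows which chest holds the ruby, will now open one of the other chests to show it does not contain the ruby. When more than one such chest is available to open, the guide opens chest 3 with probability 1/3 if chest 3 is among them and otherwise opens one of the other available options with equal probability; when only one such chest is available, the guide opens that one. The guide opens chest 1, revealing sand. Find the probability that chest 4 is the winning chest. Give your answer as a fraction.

2/9

Condition on the true location of the ruby.
If it is in chest 1 (prior 1/4): the guide opened chest 1, so this case is ruled out; weight (1/4)·0 = 0.
If it is in chest 2 (prior 1/4): chest 3 is available but not opened, probability 2/3; weight (1/4)·(2/3) = 1/6.
If it is in chest 3 (prior 1/4): chest 3 holds the prize so is unavailable; the guide chooses uniformly among the 2 others, probability 1/2; weight (1/4)·(1/2) = 1/8.
If it is in chest 4 (prior 1/4): chest 3 is available but not opened; chest 1 gets probability (1 − 1/3)/2 = 1/3; weight (1/4)·(1/3) = 1/12.
The weights sum to 3/8.
So P(the ruby in chest 4 | the guide opened chest 1) = (1/12) / (3/8) = 2/9.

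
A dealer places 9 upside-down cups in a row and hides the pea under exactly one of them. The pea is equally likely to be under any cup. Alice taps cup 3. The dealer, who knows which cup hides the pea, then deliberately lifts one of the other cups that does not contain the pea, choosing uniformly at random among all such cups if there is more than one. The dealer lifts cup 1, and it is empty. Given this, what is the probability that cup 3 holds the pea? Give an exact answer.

Condition on the true location of the pea.
If it is under cup 1 (prior 1/9): the dealer opened cup 1, so this case is ruled out; weight (1/9)·0 = 0.
If it is under any of cups 2, 4, 5, 6, 7, 8, and 9 (prior 1/9 each): the dealer has 7 equally likely choices, so probability 1/7; weight (1/9)·(1/7) = 1/63 each.
If it is under cup 3 (prior 1/9): the dealer has 8 equally likely choices, so probability 1/8; weight (1/9)·(1/8) = 1/72.
The weights sum to 1/8.
So P(the pea under cup 3 | the dealer opened cup 1) = (1/72) / (1/8) = 1/9.

1/9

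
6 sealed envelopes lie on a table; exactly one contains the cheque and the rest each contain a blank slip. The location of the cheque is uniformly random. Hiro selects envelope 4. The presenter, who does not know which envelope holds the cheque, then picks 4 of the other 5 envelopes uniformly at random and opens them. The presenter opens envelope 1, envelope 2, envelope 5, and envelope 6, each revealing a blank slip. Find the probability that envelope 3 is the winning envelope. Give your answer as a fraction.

1/2

Condition on the true location of the cheque.
If it is in any of envelopes 1, 2, 5, and 6 (prior 1/6 each): that envelope was opened and seen not to hold the prize — ruled out; weight (1/6)·0 = 0 each.
If it is in either of envelopes 3 and 4 (prior 1/6 each): the presenter picks exactly this set with probability 1/5 regardless, and none is the prize; weight (1/6)·(1/5) = 1/30 each.
The weights sum to 1/15.
So P(the cheque in envelope 3 | the presenter opened envelope 1, envelope 2, envelope 5, and envelope 6) = (1/30) / (1/15) = 1/2.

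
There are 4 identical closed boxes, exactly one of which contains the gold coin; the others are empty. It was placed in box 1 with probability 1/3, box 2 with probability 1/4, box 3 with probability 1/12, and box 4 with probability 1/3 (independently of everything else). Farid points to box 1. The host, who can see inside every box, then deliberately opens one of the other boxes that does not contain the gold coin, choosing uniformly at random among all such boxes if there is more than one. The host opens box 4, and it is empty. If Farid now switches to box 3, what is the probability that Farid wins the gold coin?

Apply Bayes' rule, conditioning on where the gold coin actually is.
If it is in box 1 (prior 1/3): the host has 3 equally likely choices, so probability 1/3; weight (1/3)·(1/3) = 1/9.
If it is in box 2 (prior 1/4): the host has 2 equally likely choices, so probability 1/2; weight (1/4)·(1/2) = 1/8.
If it is in box 3 (prior 1/12): the host has 2 equally likely choices, so probability 1/2; weight (1/12)·(1/2) = 1/24.
If it is in box 4 (prior 1/3): the host opened box 4, so this case is ruled out; weight (1/3)·0 = 0.
The weights sum to 5/18.
So P(the gold coin in box 3 | the host opened box 4) = (1/24) / (5/18) = 3/20.

3/20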